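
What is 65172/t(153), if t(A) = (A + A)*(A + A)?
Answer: 5431/7803 ≈ 0.69601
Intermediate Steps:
t(A) = 4*A² (t(A) = (2*A)*(2*A) = 4*A²)
65172/t(153) = 65172/((4*153²)) = 65172/((4*23409)) = 65172/93636 = 65172*(1/93636) = 5431/7803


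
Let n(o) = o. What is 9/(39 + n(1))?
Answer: 9/40 ≈ 0.22500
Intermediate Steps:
9/(39 + n(1)) = 9/(39 + 1) = 9/40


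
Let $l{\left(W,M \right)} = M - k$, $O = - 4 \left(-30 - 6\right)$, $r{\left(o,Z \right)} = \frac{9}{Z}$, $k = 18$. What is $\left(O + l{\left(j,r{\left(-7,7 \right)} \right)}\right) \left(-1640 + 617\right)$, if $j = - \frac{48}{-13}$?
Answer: $- \frac{911493}{7} \approx -1.3021 \cdot 10^{5}$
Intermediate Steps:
$j = \frac{48}{13}$ ($j = \left(-48\right) \left(- \frac{1}{13}\right) = \frac{48}{13} \approx 3.6923$)
$O = 144$ ($O = \left(-4\right) \left(-36\right) = 144$)
$l{\left(W,M \right)} = -18 + M$ ($l{\left(W,M \right)} = M - 18 = -18 + M$)
$\left(O + l{\left(j,r{\left(-7,7 \right)} \right)}\right) \left(-1640 + 617\right) = \left(144 - \left(18 - \frac{9}{7}\right)\right) \left(-1640 + 617\right) = \left(144 + \left(-18 + 9 \cdot \frac{1}{7}\right)\right) \left(-1023\right) = \left(144 + \left(-18 + \frac{9}{7}\right)\right) \left(-1023\right) = \left(144 - \frac{117}{7}\right) \left(-1023\right) = \frac{891}{7} \left(-1023\right) = - \frac{911493}{7}$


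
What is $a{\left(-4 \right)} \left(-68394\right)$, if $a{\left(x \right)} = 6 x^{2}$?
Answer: $-6565824$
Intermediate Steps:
$a{\left(-4 \right)} \left(-68394\right) = 6 \left(-4\right)^{2} \left(-68394\right) = 6 \cdot 16 \left(-68394\right) = 96 \left(-68394\right) = -6565824$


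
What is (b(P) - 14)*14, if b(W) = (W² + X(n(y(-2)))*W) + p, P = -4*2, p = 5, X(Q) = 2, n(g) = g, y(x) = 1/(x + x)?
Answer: 546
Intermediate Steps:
y(x) = 1/(2*x)
P = -8
b(W) = 5 + W² + 2*W (b(W) = (W² + 2*W) + 5 = 5 + W² + 2*W)
(b(P) - 14)*14 = ((5 + (-8)² + 2*(-8)) - 14)*14 = ((5 + 64 - 16) - 14)*14 = (53 - 14)*14 = 39*14 = 546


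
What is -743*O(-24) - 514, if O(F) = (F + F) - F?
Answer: 17318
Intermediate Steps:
O(F) = F (O(F) = 2*F - F = F)
-743*O(-24) - 514 = -743*(-24) - 514 = 17832 - 514 = 17318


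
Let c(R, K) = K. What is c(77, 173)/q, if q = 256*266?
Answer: 173/68096 ≈ 0.0025405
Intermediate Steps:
q = 68096
c(77, 173)/q = 173/68096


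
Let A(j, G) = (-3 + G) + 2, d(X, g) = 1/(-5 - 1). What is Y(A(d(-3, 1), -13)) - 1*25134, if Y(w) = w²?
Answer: -24938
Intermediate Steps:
d(X, g) = -⅙ (d(X, g) = 1/(-6) = -⅙)
A(j, G) = -1 + G
Y(A(d(-3, 1), -13)) - 1*25134 = (-1 - 13)² - 1*25134 = (-14)² - 25134 = 196 - 25134 = -24938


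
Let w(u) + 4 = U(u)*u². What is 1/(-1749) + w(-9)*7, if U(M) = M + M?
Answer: -17899267/1749 ≈ -10234.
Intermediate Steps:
U(M) = 2*M
w(u) = -4 + 2*u³ (w(u) = -4 + (2*u)*u² = -4 + 2*u³)
1/(-1749) + w(-9)*7 = 1/(-1749) + (-4 + 2*(-9)³)*7 = -1/1749 + (-4 + 2*(-729))*7 = -1/1749 + (-4 - 1458)*7 = -1/1749 - 1462*7 = -1/1749 - 10234 = -17899267/1749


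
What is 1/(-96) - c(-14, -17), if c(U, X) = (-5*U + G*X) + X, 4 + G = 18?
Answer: 17759/96 ≈ 184.99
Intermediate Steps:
G = 14 (G = -4 + 18 = 14)
c(U, X) = -5*U + 15*X (c(U, X) = (-5*U + 14*X) + X = -5*U + 15*X)
1/(-96) - c(-14, -17) = 1/(-96) - (-5*(-14) + 15*(-17)) = -1/96 - (70 - 255) = -1/96 - 1*(-185) = -1/96 + 185 = 17759/96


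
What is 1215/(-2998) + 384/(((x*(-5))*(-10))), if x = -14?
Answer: -500433/524650 ≈ -0.95384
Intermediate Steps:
1215/(-2998) + 384/(((x*(-5))*(-10))) = 1215/(-2998) + 384/((-14*(-5)*(-10))) = 1215*(-1/2998) + 384/((70*(-10))) = -1215/2998 + 384/(-700) = -1215/2998 + 384*(-1/700) = -1215/2998 - 96/175 = -500433/524650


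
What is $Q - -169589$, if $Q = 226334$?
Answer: $395923$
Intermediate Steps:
$Q - -169589 = 226334 - -169589 = 226334 + 169589 = 395923$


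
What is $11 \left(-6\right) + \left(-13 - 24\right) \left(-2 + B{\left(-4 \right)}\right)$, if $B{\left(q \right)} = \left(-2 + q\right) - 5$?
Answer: $415$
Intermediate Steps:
$B{\left(q \right)} = -7 + q$
$11 \left(-6\right) + \left(-13 - 24\right) \left(-2 + B{\left(-4 \right)}\right) = 11 \left(-6\right) + \left(-13 - 24\right) \left(-2 - 11\right) = -66 - 37 \left(-2 - 11\right) = -66 - -481 = -66 + 481 = 415$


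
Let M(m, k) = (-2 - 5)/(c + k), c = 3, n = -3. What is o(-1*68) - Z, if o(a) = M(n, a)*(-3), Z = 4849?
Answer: -315206/65 ≈ -4849.3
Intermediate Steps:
M(m, k) = -7/(3 + k) (M(m, k) = (-2 - 5)/(3 + k) = -7/(3 + k))
o(a) = 21/(3 + a) (o(a) = -7/(3 + a)*(-3) = 21/(3 + a))
o(-1*68) - Z = 21/(3 - 1*68) - 1*4849 = 21/(3 - 68) - 4849 = 21/(-65) - 4849 = 21*(-1/65) - 4849 = -21/65 - 4849 = -315206/65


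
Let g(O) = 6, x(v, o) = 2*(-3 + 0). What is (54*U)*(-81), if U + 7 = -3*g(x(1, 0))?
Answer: 109350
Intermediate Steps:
x(v, o) = -6 (x(v, o) = 2*(-3) = -6)
U = -25 (U = -7 - 3*6 = -7 - 18 = -25)
(54*U)*(-81) = (54*(-25))*(-81) = -1350*(-81) = 109350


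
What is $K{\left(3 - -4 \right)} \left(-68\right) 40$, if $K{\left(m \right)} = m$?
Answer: $-19040$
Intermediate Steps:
$K{\left(3 - -4 \right)} \left(-68\right) 40 = \left(3 - -4\right) \left(-68\right) 40 = \left(3 + 4\right) \left(-68\right) 40 = 7 \left(-68\right) 40 = \left(-476\right) 40 = -19040$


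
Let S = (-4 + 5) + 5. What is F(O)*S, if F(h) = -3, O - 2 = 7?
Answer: -18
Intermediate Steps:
O = 9 (O = 2 + 7 = 9)
S = 6 (S = 1 + 5 = 6)
F(O)*S = -3*6 = -18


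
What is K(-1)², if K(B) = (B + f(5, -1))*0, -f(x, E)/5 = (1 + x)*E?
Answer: 0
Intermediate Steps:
f(x, E) = -5*E*(1 + x) (f(x, E) = -5*(1 + x)*E = -5*E*(1 + x))
K(B) = 0 (K(B) = (B - 5*(-1)*(1 + 5))*0 = (B - 5*(-1)*6)*0 = (B + 30)*0 = (30 + B)*0 = 0)
K(-1)² = 0² = 0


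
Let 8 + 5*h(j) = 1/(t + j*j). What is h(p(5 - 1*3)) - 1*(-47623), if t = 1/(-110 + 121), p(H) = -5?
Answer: 65717543/1380 ≈ 47621.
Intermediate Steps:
t = 1/11 ≈ 0.090909
h(j) = -8/5 + 1/(5*(1/11 + j²)) (h(j) = -8/5 + 1/(5*(1/11 + j*j)) = -8/5 + 1/(5*(1/11 + j²)))
h(p(5 - 1*3)) - 1*(-47623) = (3 - 88*(-5)²)/(5*(1 + 11*(-5)²)) - 1*(-47623) = (3 - 88*25)/(5*(1 + 11*25)) + 47623 = (3 - 2200)/(5*(1 + 275)) + 47623 = (⅕)*(-2197)/276 + 47623 = (⅕)*(1/276)*(-2197) + 47623 = -2197/1380 + 47623 = 65717543/1380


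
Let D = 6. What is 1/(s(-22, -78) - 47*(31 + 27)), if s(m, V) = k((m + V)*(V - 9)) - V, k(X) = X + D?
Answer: 1/6058 ≈ 0.00016507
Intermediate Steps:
k(X) = 6 + X (k(X) = X + 6 = 6 + X)
s(m, V) = 6 - V + (-9 + V)*(V + m) (s(m, V) = (6 + (m + V)*(V - 9)) - V = (6 + (V + m)*(-9 + V)) - V = (6 + (-9 + V)*(V + m)) - V = 6 - V + (-9 + V)*(V + m))
1/(s(-22, -78) - 47*(31 + 27)) = 1/((6 + (-78)**2 - 10*(-78) - 9*(-22) - 78*(-22)) - 47*(31 + 27)) = 1/((6 + 6084 + 780 + 198 + 1716) - 47*58) = 1/(8784 - 2726) = 1/6058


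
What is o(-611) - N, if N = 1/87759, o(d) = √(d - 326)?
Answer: -1/87759 + I*√937 ≈ -1.1395e-5 + 30.61*I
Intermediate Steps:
o(d) = √(-326 + d)
N = 1/87759 ≈ 1.1395e-5
o(-611) - N = √(-326 - 611) - 1*1/87759 = √(-937) - 1/87759 = I*√937 - 1/87759 = -1/87759 + I*√937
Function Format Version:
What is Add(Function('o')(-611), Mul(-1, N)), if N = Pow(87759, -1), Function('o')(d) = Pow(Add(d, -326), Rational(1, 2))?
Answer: Add(Rational(-1, 87759), Mul(I, Pow(937, Rational(1, 2)))) ≈ Add(-1.1395e-5, Mul(30.610, I))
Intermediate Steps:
Function('o')(d) = Pow(Add(-326, d), Rational(1, 2))
N = Rational(1, 87759) ≈ 1.1395e-5
Add(Function('o')(-611), Mul(-1, N)) = Add(Pow(Add(-326, -611), Rational(1, 2)), Mul(-1, Rational(1, 87759))) = Add(Pow(-937, Rational(1, 2)), Rational(-1, 87759)) = Add(Mul(I, Pow(937, Rational(1, 2))), Rational(-1, 87759)) = Add(Rational(-1, 87759), Mul(I, Pow(937, Rational(1, 2))))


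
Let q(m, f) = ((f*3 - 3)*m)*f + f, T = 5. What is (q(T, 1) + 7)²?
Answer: 64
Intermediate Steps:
q(m, f) = f + f*m*(-3 + 3*f) (q(m, f) = ((3*f - 3)*m)*f + f = ((-3 + 3*f)*m)*f + f = (m*(-3 + 3*f))*f + f = f*m*(-3 + 3*f) + f = f + f*m*(-3 + 3*f))
(q(T, 1) + 7)² = (1*(1 - 3*5 + 3*1*5) + 7)² = (1*(1 - 15 + 15) + 7)² = (1*1 + 7)² = (1 + 7)² = 8² = 64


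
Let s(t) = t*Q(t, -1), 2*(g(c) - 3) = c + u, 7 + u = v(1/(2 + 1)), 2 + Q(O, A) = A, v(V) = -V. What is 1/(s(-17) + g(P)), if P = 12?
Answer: 3/169 ≈ 0.017751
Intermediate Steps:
Q(O, A) = -2 + A
u = -22/3 (u = -7 - 1/(2 + 1) = -7 - 1/3 = -7 - 1*⅓ = -7 - ⅓ = -22/3 ≈ -7.3333)
g(c) = -⅔ + c/2 (g(c) = 3 + (c - 22/3)/2 = 3 + (-22/3 + c)/2 = 3 + (-11/3 + c/2) = -⅔ + c/2)
s(t) = -3*t (s(t) = t*(-2 - 1) = t*(-3) = -3*t)
1/(s(-17) + g(P)) = 1/(-3*(-17) + (-⅔ + (½)*12)) = 1/(51 + (-⅔ + 6)) = 1/(51 + 16/3) = 1/(169/3) = 3/169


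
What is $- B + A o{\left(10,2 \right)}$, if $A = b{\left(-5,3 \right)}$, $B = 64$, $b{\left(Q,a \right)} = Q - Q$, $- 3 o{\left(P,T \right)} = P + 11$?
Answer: $-64$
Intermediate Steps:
$o{\left(P,T \right)} = - \frac{11}{3} - \frac{P}{3}$ ($o{\left(P,T \right)} = - \frac{P + 11}{3} = - \frac{11 + P}{3} = - \frac{11}{3} - \frac{P}{3}$)
$b{\left(Q,a \right)} = 0$
$A = 0$
$- B + A o{\left(10,2 \right)} = \left(-1\right) 64 + 0 \left(- \frac{11}{3} - \frac{10}{3}\right) = -64 + 0 \left(- \frac{11}{3} - \frac{10}{3}\right) = -64 + 0 \left(-7\right) = -64 + 0 = -64$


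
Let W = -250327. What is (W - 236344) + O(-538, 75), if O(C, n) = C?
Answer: -487209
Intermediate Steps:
(W - 236344) + O(-538, 75) = (-250327 - 236344) - 538 = -486671 - 538 = -487209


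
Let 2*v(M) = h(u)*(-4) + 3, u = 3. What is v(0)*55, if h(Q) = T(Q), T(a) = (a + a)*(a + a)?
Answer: -7755/2 ≈ -3877.5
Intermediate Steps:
T(a) = 4*a² (T(a) = (2*a)*(2*a) = 4*a²)
h(Q) = 4*Q²
v(M) = -141/2 (v(M) = ((4*3²)*(-4) + 3)/2 = ((4*9)*(-4) + 3)/2 = (36*(-4) + 3)/2 = (-144 + 3)/2 = (½)*(-141) = -141/2)
v(0)*55 = -141/2*55 = -7755/2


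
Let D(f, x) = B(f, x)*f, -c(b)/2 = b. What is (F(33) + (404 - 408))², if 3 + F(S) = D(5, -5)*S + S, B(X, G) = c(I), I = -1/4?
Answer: 47089/4 ≈ 11772.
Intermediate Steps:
I = -¼ (I = -1*¼ = -¼ ≈ -0.25000)
c(b) = -2*b
B(X, G) = ½ (B(X, G) = -2*(-¼) = ½)
D(f, x) = f/2
F(S) = -3 + 7*S/2 (F(S) = -3 + (((½)*5)*S + S) = -3 + (5*S/2 + S) = -3 + 7*S/2)
(F(33) + (404 - 408))² = ((-3 + (7/2)*33) + (404 - 408))² = ((-3 + 231/2) - 4)² = (225/2 - 4)² = (217/2)² = 47089/4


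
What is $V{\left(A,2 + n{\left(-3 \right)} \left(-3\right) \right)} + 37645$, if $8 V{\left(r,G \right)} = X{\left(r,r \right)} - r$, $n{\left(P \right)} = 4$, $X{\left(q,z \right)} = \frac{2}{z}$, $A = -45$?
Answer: $\frac{13554223}{360} \approx 37651.0$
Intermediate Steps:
$V{\left(r,G \right)} = - \frac{r}{8} + \frac{1}{4 r}$ ($V{\left(r,G \right)} = \frac{\frac{2}{r} - r}{8} = \frac{- r + \frac{2}{r}}{8} = - \frac{r}{8} + \frac{1}{4 r}$)
$V{\left(A,2 + n{\left(-3 \right)} \left(-3\right) \right)} + 37645 = \frac{2 - \left(-45\right)^{2}}{8 \left(-45\right)} + 37645 = \frac{1}{8} \left(- \frac{1}{45}\right) \left(2 - 2025\right) + 37645 = \frac{1}{8} \left(- \frac{1}{45}\right) \left(-2023\right) + 37645 = \frac{2023}{360} + 37645 = \frac{13554223}{360}$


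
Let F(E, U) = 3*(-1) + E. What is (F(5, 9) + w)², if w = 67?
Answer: 4761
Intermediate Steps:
F(E, U) = -3 + E
(F(5, 9) + w)² = ((-3 + 5) + 67)² = (2 + 67)² = 69² = 4761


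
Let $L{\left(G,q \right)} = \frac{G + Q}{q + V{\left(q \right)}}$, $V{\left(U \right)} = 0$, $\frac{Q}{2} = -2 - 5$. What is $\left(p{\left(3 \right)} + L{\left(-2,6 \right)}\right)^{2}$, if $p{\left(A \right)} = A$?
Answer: $\frac{1}{9} \approx 0.11111$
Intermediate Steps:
$Q = -14$ ($Q = 2 \left(-2 - 5\right) = 2 \left(-7\right) = -14$)
$L{\left(G,q \right)} = \frac{-14 + G}{q}$ ($L{\left(G,q \right)} = \frac{G - 14}{q + 0} = \frac{-14 + G}{q}$)
$\left(p{\left(3 \right)} + L{\left(-2,6 \right)}\right)^{2} = \left(3 + \frac{-14 - 2}{6}\right)^{2} = \left(3 + \frac{1}{6} \left(-16\right)\right)^{2} = \left(3 - \frac{8}{3}\right)^{2} = \left(\frac{1}{3}\right)^{2} = \frac{1}{9}$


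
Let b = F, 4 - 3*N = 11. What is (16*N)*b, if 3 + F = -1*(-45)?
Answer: -1568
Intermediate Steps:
N = -7/3 (N = 4/3 - ⅓*11 = 4/3 - 11/3 = -7/3 ≈ -2.3333)
F = 42 (F = -3 - 1*(-45) = -3 + 45 = 42)
b = 42
(16*N)*b = (16*(-7/3))*42 = -112/3*42 = -1568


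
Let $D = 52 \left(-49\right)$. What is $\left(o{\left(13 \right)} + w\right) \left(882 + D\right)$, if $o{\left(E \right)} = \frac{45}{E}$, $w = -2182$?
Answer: $\frac{47182786}{13} \approx 3.6294 \cdot 10^{6}$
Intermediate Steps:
$D = -2548$
$\left(o{\left(13 \right)} + w\right) \left(882 + D\right) = \left(\frac{45}{13} - 2182\right) \left(882 - 2548\right) = \left(45 \cdot \frac{1}{13} - 2182\right) \left(-1666\right) = \left(\frac{45}{13} - 2182\right) \left(-1666\right) = \left(- \frac{28321}{13}\right) \left(-1666\right) = \frac{47182786}{13}$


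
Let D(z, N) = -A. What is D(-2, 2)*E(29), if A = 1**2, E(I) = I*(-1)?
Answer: 29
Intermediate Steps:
E(I) = -I
A = 1
D(z, N) = -1 (D(z, N) = -1*1 = -1)
D(-2, 2)*E(29) = -(-1)*29 = -1*(-29) = 29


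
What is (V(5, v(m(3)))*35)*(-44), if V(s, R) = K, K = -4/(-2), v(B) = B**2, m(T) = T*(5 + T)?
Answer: -3080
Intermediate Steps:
K = 2 (K = -4*(-1)/2 = -1*(-2) = 2)
V(s, R) = 2
(V(5, v(m(3)))*35)*(-44) = (2*35)*(-44) = 70*(-44) = -3080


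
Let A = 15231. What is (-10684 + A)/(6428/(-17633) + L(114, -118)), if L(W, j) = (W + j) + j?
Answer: -80177251/2157654 ≈ -37.159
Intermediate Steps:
L(W, j) = W + 2*j
(-10684 + A)/(6428/(-17633) + L(114, -118)) = (-10684 + 15231)/(6428/(-17633) + (114 + 2*(-118))) = 4547/(6428*(-1/17633) + (114 - 236)) = 4547/(-6428/17633 - 122) = 4547/(-2157654/17633) = 4547*(-17633/2157654) = -80177251/2157654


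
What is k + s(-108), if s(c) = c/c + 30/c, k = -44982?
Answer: -809663/18 ≈ -44981.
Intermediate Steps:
s(c) = 1 + 30/c
k + s(-108) = -44982 + (30 - 108)/(-108) = -44982 - 1/108*(-78) = -44982 + 13/18 = -809663/18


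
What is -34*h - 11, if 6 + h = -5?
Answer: 363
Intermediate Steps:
h = -11 (h = -6 - 5 = -11)
-34*h - 11 = -34*(-11) - 11 = 374 - 11 = 363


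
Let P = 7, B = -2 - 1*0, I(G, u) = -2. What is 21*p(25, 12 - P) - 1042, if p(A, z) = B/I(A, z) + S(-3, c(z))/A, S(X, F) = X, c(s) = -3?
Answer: -25588/25 ≈ -1023.5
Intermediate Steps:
B = -2 (B = -2 + 0 = -2)
p(A, z) = 1 - 3/A (p(A, z) = -2/(-2) - 3/A = -2*(-½) - 3/A = 1 - 3/A)
21*p(25, 12 - P) - 1042 = 21*((-3 + 25)/25) - 1042 = 21*((1/25)*22) - 1042 = 21*(22/25) - 1042 = 462/25 - 1042 = -25588/25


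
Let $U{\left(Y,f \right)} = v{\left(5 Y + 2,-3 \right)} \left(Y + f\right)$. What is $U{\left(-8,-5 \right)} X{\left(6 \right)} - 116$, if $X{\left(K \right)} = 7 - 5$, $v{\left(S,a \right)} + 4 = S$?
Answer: $976$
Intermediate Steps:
$v{\left(S,a \right)} = -4 + S$
$X{\left(K \right)} = 2$ ($X{\left(K \right)} = 7 - 5 = 2$)
$U{\left(Y,f \right)} = \left(-2 + 5 Y\right) \left(Y + f\right)$ ($U{\left(Y,f \right)} = \left(-4 + \left(5 Y + 2\right)\right) \left(Y + f\right) = \left(-4 + \left(2 + 5 Y\right)\right) \left(Y + f\right) = \left(-2 + 5 Y\right) \left(Y + f\right)$)
$U{\left(-8,-5 \right)} X{\left(6 \right)} - 116 = \left(-2 + 5 \left(-8\right)\right) \left(-8 - 5\right) 2 - 116 = \left(-2 - 40\right) \left(-13\right) 2 - 116 = \left(-42\right) \left(-13\right) 2 - 116 = 546 \cdot 2 - 116 = 1092 - 116 = 976$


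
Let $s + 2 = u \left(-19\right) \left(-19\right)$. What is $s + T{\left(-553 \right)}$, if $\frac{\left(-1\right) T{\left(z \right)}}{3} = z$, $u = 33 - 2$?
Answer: $12848$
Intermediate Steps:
$u = 31$
$T{\left(z \right)} = - 3 z$
$s = 11189$ ($s = -2 + 31 \left(-19\right) \left(-19\right) = -2 - -11191 = -2 + 11191 = 11189$)
$s + T{\left(-553 \right)} = 11189 - -1659 = 11189 + 1659 = 12848$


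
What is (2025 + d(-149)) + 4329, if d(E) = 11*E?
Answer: 4715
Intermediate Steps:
(2025 + d(-149)) + 4329 = (2025 + 11*(-149)) + 4329 = (2025 - 1639) + 4329 = 386 + 4329 = 4715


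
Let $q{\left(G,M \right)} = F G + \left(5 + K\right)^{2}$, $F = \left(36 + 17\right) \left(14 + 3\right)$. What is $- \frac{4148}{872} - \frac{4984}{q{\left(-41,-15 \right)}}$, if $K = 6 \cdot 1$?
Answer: $- \frac{1324851}{286670} \approx -4.6215$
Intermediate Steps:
$K = 6$
$F = 901$ ($F = 53 \cdot 17 = 901$)
$q{\left(G,M \right)} = 121 + 901 G$ ($q{\left(G,M \right)} = 901 G + \left(5 + 6\right)^{2} = 901 G + 11^{2} = 901 G + 121 = 121 + 901 G$)
$- \frac{4148}{872} - \frac{4984}{q{\left(-41,-15 \right)}} = - \frac{4148}{872} - \frac{4984}{121 + 901 \left(-41\right)} = \left(-4148\right) \frac{1}{872} - \frac{4984}{121 - 36941} = - \frac{1037}{218} - \frac{4984}{-36820} = - \frac{1037}{218} - - \frac{178}{1315} = - \frac{1037}{218} + \frac{178}{1315} = - \frac{1324851}{286670}$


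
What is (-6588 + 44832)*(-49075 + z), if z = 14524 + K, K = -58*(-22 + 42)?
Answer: -1365731484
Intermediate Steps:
K = -1160 (K = -58*20 = -1160)
z = 13364 (z = 14524 - 1160 = 13364)
(-6588 + 44832)*(-49075 + z) = (-6588 + 44832)*(-49075 + 13364) = 38244*(-35711) = -1365731484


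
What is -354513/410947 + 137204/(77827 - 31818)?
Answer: 40072783571/18907260523 ≈ 2.1194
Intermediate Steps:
-354513/410947 + 137204/(77827 - 31818) = -354513*1/410947 + 137204/46009 = -354513/410947 + 137204*(1/46009) = -354513/410947 + 137204/46009 = 40072783571/18907260523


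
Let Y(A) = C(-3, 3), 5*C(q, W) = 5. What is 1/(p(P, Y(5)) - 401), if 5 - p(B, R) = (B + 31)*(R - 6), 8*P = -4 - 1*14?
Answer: -4/1009 ≈ -0.0039643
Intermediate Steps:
C(q, W) = 1 (C(q, W) = (1/5)*5 = 1)
Y(A) = 1
P = -9/4 (P = (-4 - 1*14)/8 = (-4 - 14)/8 = (1/8)*(-18) = -9/4 ≈ -2.2500)
p(B, R) = 5 - (-6 + R)*(31 + B) (p(B, R) = 5 - (B + 31)*(R - 6) = 5 - (31 + B)*(-6 + R) = 5 - (-6 + R)*(31 + B))
1/(p(P, Y(5)) - 401) = 1/((191 - 31*1 + 6*(-9/4) - 1*(-9/4)*1) - 401) = 1/((191 - 31 - 27/2 + 9/4) - 401) = 1/(595/4 - 401) = 1/(-1009/4) = -4/1009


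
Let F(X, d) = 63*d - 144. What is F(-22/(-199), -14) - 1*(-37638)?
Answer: 36612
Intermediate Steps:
F(X, d) = -144 + 63*d
F(-22/(-199), -14) - 1*(-37638) = (-144 + 63*(-14)) - 1*(-37638) = (-144 - 882) + 37638 = -1026 + 37638 = 36612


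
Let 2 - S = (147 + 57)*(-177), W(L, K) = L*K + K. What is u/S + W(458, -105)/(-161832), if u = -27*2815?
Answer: -351990657/194791784 ≈ -1.8070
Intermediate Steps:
u = -76005
W(L, K) = K + K*L (W(L, K) = K*L + K = K + K*L)
S = 36110 (S = 2 - (147 + 57)*(-177) = 2 - 204*(-177) = 2 - 1*(-36108) = 2 + 36108 = 36110)
u/S + W(458, -105)/(-161832) = -76005/36110 - 105*(1 + 458)/(-161832) = -76005*1/36110 - 105*459*(-1/161832) = -15201/7222 - 48195*(-1/161832) = -15201/7222 + 16065/53944 = -351990657/194791784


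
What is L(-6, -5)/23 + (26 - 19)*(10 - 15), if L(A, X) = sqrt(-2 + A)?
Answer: -35 + 2*I*sqrt(2)/23 ≈ -35.0 + 0.12298*I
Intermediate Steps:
L(-6, -5)/23 + (26 - 19)*(10 - 15) = sqrt(-2 - 6)/23 + (26 - 19)*(10 - 15) = sqrt(-8)/23 + 7*(-5) = (2*I*sqrt(2))/23 - 35 = 2*I*sqrt(2)/23 - 35 = -35 + 2*I*sqrt(2)/23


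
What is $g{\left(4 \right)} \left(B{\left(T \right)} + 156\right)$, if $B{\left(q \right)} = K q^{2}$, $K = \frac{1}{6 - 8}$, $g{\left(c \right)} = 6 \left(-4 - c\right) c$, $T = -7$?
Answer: $-25248$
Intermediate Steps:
$g{\left(c \right)} = c \left(-24 - 6 c\right)$ ($g{\left(c \right)} = \left(-24 - 6 c\right) c = c \left(-24 - 6 c\right)$)
$K = - \frac{1}{2}$ ($K = \frac{1}{-2} = - \frac{1}{2} \approx -0.5$)
$B{\left(q \right)} = - \frac{q^{2}}{2}$
$g{\left(4 \right)} \left(B{\left(T \right)} + 156\right) = \left(-6\right) 4 \left(4 + 4\right) \left(- \frac{\left(-7\right)^{2}}{2} + 156\right) = \left(-6\right) 4 \cdot 8 \left(\left(- \frac{1}{2}\right) 49 + 156\right) = - 192 \left(- \frac{49}{2} + 156\right) = \left(-192\right) \frac{263}{2} = -25248$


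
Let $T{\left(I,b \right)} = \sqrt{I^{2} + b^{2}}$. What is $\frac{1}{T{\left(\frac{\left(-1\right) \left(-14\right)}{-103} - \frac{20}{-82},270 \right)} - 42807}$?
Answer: $- \frac{254469479101}{10892641632192495} - \frac{8446 \sqrt{36113307001}}{10892641632192495} \approx -2.3509 \cdot 10^{-5}$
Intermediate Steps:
$\frac{1}{T{\left(\frac{\left(-1\right) \left(-14\right)}{-103} - \frac{20}{-82},270 \right)} - 42807} = \frac{1}{\sqrt{\left(\frac{\left(-1\right) \left(-14\right)}{-103} - \frac{20}{-82}\right)^{2} + 270^{2}} - 42807} = \frac{1}{\sqrt{\left(14 \left(- \frac{1}{103}\right) - - \frac{10}{41}\right)^{2} + 72900} - 42807} = \frac{1}{\sqrt{\left(- \frac{14}{103} + \frac{10}{41}\right)^{2} + 72900} - 42807} = \frac{1}{\sqrt{\left(\frac{456}{4223}\right)^{2} + 72900} - 42807} = \frac{1}{\sqrt{\frac{207936}{17833729} + 72900} - 42807} = \frac{1}{\sqrt{\frac{1300079052036}{17833729}} - 42807} = \frac{1}{\frac{6 \sqrt{36113307001}}{4223} - 42807} = \frac{1}{-42807 + \frac{6 \sqrt{36113307001}}{4223}}$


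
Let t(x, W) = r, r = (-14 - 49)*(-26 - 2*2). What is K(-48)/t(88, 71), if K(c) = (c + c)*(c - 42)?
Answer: 32/7 ≈ 4.5714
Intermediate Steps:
K(c) = 2*c*(-42 + c) (K(c) = (2*c)*(-42 + c) = 2*c*(-42 + c))
r = 1890 (r = -63*(-26 - 4) = -63*(-30) = 1890)
t(x, W) = 1890
K(-48)/t(88, 71) = (2*(-48)*(-42 - 48))/1890 = (2*(-48)*(-90))*(1/1890) = 8640*(1/1890) = 32/7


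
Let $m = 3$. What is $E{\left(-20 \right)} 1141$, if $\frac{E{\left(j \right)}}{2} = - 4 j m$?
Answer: $547680$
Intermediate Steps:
$E{\left(j \right)} = - 24 j$ ($E{\left(j \right)} = 2 - 4 j 3 = 2 \left(- 12 j\right) = - 24 j$)
$E{\left(-20 \right)} 1141 = \left(-24\right) \left(-20\right) 1141 = 480 \cdot 1141 = 547680$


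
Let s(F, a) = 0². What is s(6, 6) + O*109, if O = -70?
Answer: -7630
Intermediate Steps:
s(F, a) = 0
s(6, 6) + O*109 = 0 - 70*109 = 0 - 7630 = -7630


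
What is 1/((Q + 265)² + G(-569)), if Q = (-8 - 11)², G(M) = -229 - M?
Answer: 1/392216 ≈ 2.5496e-6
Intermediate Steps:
Q = 361 (Q = (-19)² = 361)
1/((Q + 265)² + G(-569)) = 1/((361 + 265)² + (-229 - 1*(-569))) = 1/(626² + (-229 + 569)) = 1/(391876 + 340) = 1/392216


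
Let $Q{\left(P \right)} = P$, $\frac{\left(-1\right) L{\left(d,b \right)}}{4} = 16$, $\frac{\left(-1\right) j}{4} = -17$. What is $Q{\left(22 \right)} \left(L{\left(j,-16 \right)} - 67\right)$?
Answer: $-2882$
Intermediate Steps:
$j = 68$ ($j = \left(-4\right) \left(-17\right) = 68$)
$L{\left(d,b \right)} = -64$ ($L{\left(d,b \right)} = \left(-4\right) 16 = -64$)
$Q{\left(22 \right)} \left(L{\left(j,-16 \right)} - 67\right) = 22 \left(-64 - 67\right) = 22 \left(-131\right) = -2882$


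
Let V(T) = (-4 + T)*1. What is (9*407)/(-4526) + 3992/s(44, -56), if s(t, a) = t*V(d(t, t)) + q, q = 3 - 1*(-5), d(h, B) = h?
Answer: 1448951/1000246 ≈ 1.4486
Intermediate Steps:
V(T) = -4 + T
q = 8 (q = 3 + 5 = 8)
s(t, a) = 8 + t*(-4 + t) (s(t, a) = t*(-4 + t) + 8 = 8 + t*(-4 + t))
(9*407)/(-4526) + 3992/s(44, -56) = (9*407)/(-4526) + 3992/(8 + 44*(-4 + 44)) = 3663*(-1/4526) + 3992/(8 + 44*40) = -3663/4526 + 3992/(8 + 1760) = -3663/4526 + 3992/1768 = -3663/4526 + 3992*(1/1768) = -3663/4526 + 499/221 = 1448951/1000246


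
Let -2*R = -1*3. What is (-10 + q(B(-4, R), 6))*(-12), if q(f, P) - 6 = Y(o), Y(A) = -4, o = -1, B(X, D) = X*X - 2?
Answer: 96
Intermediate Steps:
R = 3/2 (R = -(-1)*3/2 = -½*(-3) = 3/2 ≈ 1.5000)
B(X, D) = -2 + X² (B(X, D) = X² - 2 = -2 + X²)
q(f, P) = 2 (q(f, P) = 6 - 4 = 2)
(-10 + q(B(-4, R), 6))*(-12) = (-10 + 2)*(-12) = -8*(-12) = 96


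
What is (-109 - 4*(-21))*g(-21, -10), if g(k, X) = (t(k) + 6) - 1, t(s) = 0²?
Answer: -125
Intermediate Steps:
t(s) = 0
g(k, X) = 5 (g(k, X) = (0 + 6) - 1 = 6 - 1 = 5)
(-109 - 4*(-21))*g(-21, -10) = (-109 - 4*(-21))*5 = (-109 + 84)*5 = -25*5 = -125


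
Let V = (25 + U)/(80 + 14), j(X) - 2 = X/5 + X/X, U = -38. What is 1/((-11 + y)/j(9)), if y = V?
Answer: -752/1745 ≈ -0.43095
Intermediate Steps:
j(X) = 3 + X/5 (j(X) = 2 + (X/5 + X/X) = 2 + (X*(⅕) + 1) = 2 + (X/5 + 1) = 2 + (1 + X/5) = 3 + X/5)
V = -13/94 (V = (25 - 38)/(80 + 14) = -13/94 ≈ -0.13830)
y = -13/94 ≈ -0.13830
1/((-11 + y)/j(9)) = 1/((-11 - 13/94)/(3 + (⅕)*9)) = 1/(-1047/(94*(3 + 9/5))) = 1/(-1047/(94*24/5)) = 1/(-1047/94*5/24) = 1/(-1745/752) = -752/1745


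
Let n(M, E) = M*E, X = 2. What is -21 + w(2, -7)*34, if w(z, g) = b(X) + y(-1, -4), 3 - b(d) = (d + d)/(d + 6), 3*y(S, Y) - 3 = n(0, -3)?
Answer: 98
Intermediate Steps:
n(M, E) = E*M
y(S, Y) = 1 (y(S, Y) = 1 + (-3*0)/3 = 1 + (⅓)*0 = 1 + 0 = 1)
b(d) = 3 - 2*d/(6 + d) (b(d) = 3 - (d + d)/(d + 6) = 3 - 2*d/(6 + d))
w(z, g) = 7/2 (w(z, g) = (18 + 2)/(6 + 2) + 1 = 20/8 + 1 = (⅛)*20 + 1 = 5/2 + 1 = 7/2)
-21 + w(2, -7)*34 = -21 + (7/2)*34 = -21 + 119 = 98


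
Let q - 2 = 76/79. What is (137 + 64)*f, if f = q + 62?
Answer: 1031532/79 ≈ 13057.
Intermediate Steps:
q = 234/79 (q = 2 + 76/79 = 234/79 ≈ 2.9620)
f = 5132/79 (f = 234/79 + 62 = 5132/79 ≈ 64.962)
(137 + 64)*f = (137 + 64)*(5132/79) = 201*(5132/79) = 1031532/79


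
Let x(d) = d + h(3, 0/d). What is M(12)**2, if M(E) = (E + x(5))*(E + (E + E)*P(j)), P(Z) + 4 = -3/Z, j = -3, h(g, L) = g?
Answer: 1440000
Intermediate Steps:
x(d) = 3 + d (x(d) = d + 3 = 3 + d)
P(Z) = -4 - 3/Z
M(E) = -5*E*(8 + E) (M(E) = (E + (3 + 5))*(E + (E + E)*(-4 - 3/(-3))) = (E + 8)*(E + (2*E)*(-4 - 3*(-1/3))) = (8 + E)*(E + (2*E)*(-4 + 1)) = (8 + E)*(E + (2*E)*(-3)) = (8 + E)*(E - 6*E) = (8 + E)*(-5*E) = -5*E*(8 + E))
M(12)**2 = (5*12*(-8 - 1*12))**2 = (5*12*(-8 - 12))**2 = (5*12*(-20))**2 = (-1200)**2 = 1440000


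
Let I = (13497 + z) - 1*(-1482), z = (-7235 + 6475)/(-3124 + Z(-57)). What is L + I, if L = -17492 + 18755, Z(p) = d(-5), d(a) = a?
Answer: 50821978/3129 ≈ 16242.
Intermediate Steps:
Z(p) = -5
L = 1263
z = 760/3129 (z = (-7235 + 6475)/(-3124 - 5) = -760/(-3129) = -760*(-1/3129) = 760/3129 ≈ 0.24289)
I = 46870051/3129 (I = (13497 + 760/3129) - 1*(-1482) = 42232873/3129 + 1482 = 46870051/3129 ≈ 14979.)
L + I = 1263 + 46870051/3129 = 50821978/3129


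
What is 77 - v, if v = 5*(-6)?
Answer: 107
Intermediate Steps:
v = -30
77 - v = 77 - 1*(-30) = 77 + 30 = 107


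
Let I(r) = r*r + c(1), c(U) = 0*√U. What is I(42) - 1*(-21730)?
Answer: 23494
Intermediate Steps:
c(U) = 0
I(r) = r² (I(r) = r*r + 0 = r² + 0 = r²)
I(42) - 1*(-21730) = 42² - 1*(-21730) = 1764 + 21730 = 23494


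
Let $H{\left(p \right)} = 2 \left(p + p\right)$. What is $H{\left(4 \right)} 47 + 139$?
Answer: $891$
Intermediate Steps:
$H{\left(p \right)} = 4 p$ ($H{\left(p \right)} = 2 \cdot 2 p = 4 p$)
$H{\left(4 \right)} 47 + 139 = 4 \cdot 4 \cdot 47 + 139 = 16 \cdot 47 + 139 = 752 + 139 = 891$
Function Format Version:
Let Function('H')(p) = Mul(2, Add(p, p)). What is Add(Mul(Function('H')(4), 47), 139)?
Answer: 891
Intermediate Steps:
Function('H')(p) = Mul(4, p) (Function('H')(p) = Mul(2, Mul(2, p)) = Mul(4, p))
Add(Mul(Function('H')(4), 47), 139) = Add(Mul(Mul(4, 4), 47), 139) = Add(Mul(16, 47), 139) = Add(752, 139) = 891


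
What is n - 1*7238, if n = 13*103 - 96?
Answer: -5995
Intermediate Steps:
n = 1243 (n = 1339 - 96 = 1243)
n - 1*7238 = 1243 - 1*7238 = 1243 - 7238 = -5995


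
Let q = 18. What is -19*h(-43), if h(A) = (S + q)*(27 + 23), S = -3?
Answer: -14250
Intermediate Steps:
h(A) = 750 (h(A) = (-3 + 18)*(27 + 23) = 15*50 = 750)
-19*h(-43) = -19*750 = -14250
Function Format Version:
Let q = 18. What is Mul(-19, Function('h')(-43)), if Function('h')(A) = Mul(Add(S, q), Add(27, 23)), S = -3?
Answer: -14250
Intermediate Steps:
Function('h')(A) = 750 (Function('h')(A) = Mul(Add(-3, 18), Add(27, 23)) = Mul(15, 50) = 750)
Mul(-19, Function('h')(-43)) = Mul(-19, 750) = -14250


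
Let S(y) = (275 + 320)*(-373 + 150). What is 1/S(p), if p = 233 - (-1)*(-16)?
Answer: -1/132685 ≈ -7.5366e-6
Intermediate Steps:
p = 217 (p = 233 - 1*16 = 233 - 16 = 217)
S(y) = -132685 (S(y) = 595*(-223) = -132685)
1/S(p) = 1/(-132685) = -1/132685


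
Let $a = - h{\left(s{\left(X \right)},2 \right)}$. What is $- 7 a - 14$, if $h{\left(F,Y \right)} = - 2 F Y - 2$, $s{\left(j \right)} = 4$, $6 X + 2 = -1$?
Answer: $-140$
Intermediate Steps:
$X = - \frac{1}{2}$ ($X = - \frac{1}{3} + \frac{1}{6} \left(-1\right) = - \frac{1}{3} - \frac{1}{6} = - \frac{1}{2} \approx -0.5$)
$h{\left(F,Y \right)} = -2 - 2 F Y$ ($h{\left(F,Y \right)} = - 2 F Y - 2 = -2 - 2 F Y$)
$a = 18$ ($a = - (-2 - 8 \cdot 2) = - (-2 - 16) = \left(-1\right) \left(-18\right) = 18$)
$- 7 a - 14 = \left(-7\right) 18 - 14 = -126 - 14 = -140$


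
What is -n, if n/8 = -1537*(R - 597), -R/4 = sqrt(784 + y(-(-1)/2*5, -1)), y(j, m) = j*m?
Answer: -7340712 - 24592*sqrt(3126) ≈ -8.7157e+6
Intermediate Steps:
R = -2*sqrt(3126) (R = -4*sqrt(784 + (-(-1)/2*5)*(-1)) = -4*sqrt(784 + (-1*(-1/2)*5)*(-1)) = -4*sqrt(784 + ((1/2)*5)*(-1)) = -4*sqrt(784 + (5/2)*(-1)) = -4*sqrt(784 - 5/2) = -2*sqrt(3126) ≈ -111.82)
n = 7340712 + 24592*sqrt(3126) (n = 8*(-1537*(-2*sqrt(3126) - 597)) = 8*(-1537*(-597 - 2*sqrt(3126))) = 8*(917589 + 3074*sqrt(3126)) = 7340712 + 24592*sqrt(3126) ≈ 8.7157e+6)
-n = -(7340712 + 24592*sqrt(3126)) = -7340712 - 24592*sqrt(3126)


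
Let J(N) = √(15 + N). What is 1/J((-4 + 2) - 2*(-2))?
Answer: √17/17 ≈ 0.24254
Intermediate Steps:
1/J((-4 + 2) - 2*(-2)) = 1/(√(15 + ((-4 + 2) - 2*(-2)))) = 1/(√(15 + (-2 + 4))) = 1/(√(15 + 2)) = 1/(√17) = √17/17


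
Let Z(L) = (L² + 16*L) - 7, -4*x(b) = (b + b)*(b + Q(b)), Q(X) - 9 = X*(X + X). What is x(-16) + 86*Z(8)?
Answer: 19950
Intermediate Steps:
Q(X) = 9 + 2*X² (Q(X) = 9 + X*(X + X) = 9 + X*(2*X) = 9 + 2*X²)
x(b) = -b*(9 + b + 2*b²)/2 (x(b) = -(b + b)*(b + (9 + 2*b²))/4 = -2*b*(9 + b + 2*b²)/4 = -b*(9 + b + 2*b²)/2)
Z(L) = -7 + L² + 16*L
x(-16) + 86*Z(8) = -½*(-16)*(9 - 16 + 2*(-16)²) + 86*(-7 + 8² + 16*8) = -½*(-16)*(9 - 16 + 2*256) + 86*(-7 + 64 + 128) = -½*(-16)*(9 - 16 + 512) + 86*185 = -½*(-16)*505 + 15910 = 4040 + 15910 = 19950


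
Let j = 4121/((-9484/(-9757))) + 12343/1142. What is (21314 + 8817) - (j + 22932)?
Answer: 15967566043/5415364 ≈ 2948.6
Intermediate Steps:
j = 23017639393/5415364 (j = 4121/((-9484*(-1/9757))) + 12343*(1/1142) = 4121/(9484/9757) + 12343/1142 = 4121*(9757/9484) + 12343/1142 = 40208597/9484 + 12343/1142 = 23017639393/5415364 ≈ 4250.4)
(21314 + 8817) - (j + 22932) = (21314 + 8817) - (23017639393/5415364 + 22932) = 30131 - 1*147202766641/5415364 = 30131 - 147202766641/5415364 = 15967566043/5415364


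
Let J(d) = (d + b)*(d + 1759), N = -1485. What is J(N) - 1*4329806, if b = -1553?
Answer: -5162218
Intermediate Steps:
J(d) = (-1553 + d)*(1759 + d) (J(d) = (d - 1553)*(d + 1759) = (-1553 + d)*(1759 + d))
J(N) - 1*4329806 = (-2731727 + (-1485)**2 + 206*(-1485)) - 1*4329806 = (-2731727 + 2205225 - 305910) - 4329806 = -832412 - 4329806 = -5162218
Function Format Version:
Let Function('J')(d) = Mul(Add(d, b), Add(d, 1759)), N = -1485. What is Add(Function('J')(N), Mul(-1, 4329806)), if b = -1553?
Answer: -5162218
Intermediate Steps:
Function('J')(d) = Mul(Add(-1553, d), Add(1759, d)) (Function('J')(d) = Mul(Add(d, -1553), Add(d, 1759)) = Mul(Add(-1553, d), Add(1759, d)))
Add(Function('J')(N), Mul(-1, 4329806)) = Add(Add(-2731727, Pow(-1485, 2), Mul(206, -1485)), Mul(-1, 4329806)) = Add(Add(-2731727, 2205225, -305910), -4329806) = Add(-832412, -4329806) = -5162218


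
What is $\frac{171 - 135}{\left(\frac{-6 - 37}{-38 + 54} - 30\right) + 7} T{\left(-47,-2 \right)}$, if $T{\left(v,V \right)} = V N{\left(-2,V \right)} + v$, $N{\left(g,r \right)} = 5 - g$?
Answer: $\frac{11712}{137} \approx 85.489$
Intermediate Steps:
$T{\left(v,V \right)} = v + 7 V$ ($T{\left(v,V \right)} = V \left(5 - -2\right) + v = V \left(5 + 2\right) + v = V 7 + v = 7 V + v = v + 7 V$)
$\frac{171 - 135}{\left(\frac{-6 - 37}{-38 + 54} - 30\right) + 7} T{\left(-47,-2 \right)} = \frac{171 - 135}{\left(\frac{-6 - 37}{-38 + 54} - 30\right) + 7} \left(-47 + 7 \left(-2\right)\right) = \frac{36}{\left(- \frac{43}{16} - 30\right) + 7} \left(-47 - 14\right) = \frac{36}{\left(\left(-43\right) \frac{1}{16} - 30\right) + 7} \left(-61\right) = \frac{36}{\left(- \frac{43}{16} - 30\right) + 7} \left(-61\right) = \frac{36}{- \frac{523}{16} + 7} \left(-61\right) = \frac{36}{- \frac{411}{16}} \left(-61\right) = 36 \left(- \frac{16}{411}\right) \left(-61\right) = \left(- \frac{192}{137}\right) \left(-61\right) = \frac{11712}{137}$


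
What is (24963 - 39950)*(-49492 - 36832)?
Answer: 1293737788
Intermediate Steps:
(24963 - 39950)*(-49492 - 36832) = -14987*(-86324) = 1293737788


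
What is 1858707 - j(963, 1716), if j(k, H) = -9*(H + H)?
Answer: 1889595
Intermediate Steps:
j(k, H) = -18*H
1858707 - j(963, 1716) = 1858707 - (-18)*1716 = 1858707 - 1*(-30888) = 1858707 + 30888 = 1889595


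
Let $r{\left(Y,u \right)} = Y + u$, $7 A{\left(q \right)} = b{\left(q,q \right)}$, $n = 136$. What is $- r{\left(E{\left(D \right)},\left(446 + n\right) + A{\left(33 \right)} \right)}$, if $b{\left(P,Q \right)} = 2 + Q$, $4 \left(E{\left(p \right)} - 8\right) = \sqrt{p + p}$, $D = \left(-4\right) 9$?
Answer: $-595 - \frac{3 i \sqrt{2}}{2} \approx -595.0 - 2.1213 i$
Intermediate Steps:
$D = -36$
$E{\left(p \right)} = 8 + \frac{\sqrt{2} \sqrt{p}}{4}$ ($E{\left(p \right)} = 8 + \frac{\sqrt{p + p}}{4} = 8 + \frac{\sqrt{2 p}}{4} = 8 + \frac{\sqrt{2} \sqrt{p}}{4}$)
$A{\left(q \right)} = \frac{2}{7} + \frac{q}{7}$ ($A{\left(q \right)} = \frac{2 + q}{7} = \frac{2}{7} + \frac{q}{7}$)
$- r{\left(E{\left(D \right)},\left(446 + n\right) + A{\left(33 \right)} \right)} = - (\left(8 + \frac{\sqrt{2} \sqrt{-36}}{4}\right) + \left(\left(446 + 136\right) + \left(\frac{2}{7} + \frac{1}{7} \cdot 33\right)\right)) = - (\left(8 + \frac{\sqrt{2} \cdot 6 i}{4}\right) + \left(582 + \left(\frac{2}{7} + \frac{33}{7}\right)\right)) = - (\left(8 + \frac{3 i \sqrt{2}}{2}\right) + \left(582 + 5\right)) = - (\left(8 + \frac{3 i \sqrt{2}}{2}\right) + 587) = - (595 + \frac{3 i \sqrt{2}}{2}) = -595 - \frac{3 i \sqrt{2}}{2}$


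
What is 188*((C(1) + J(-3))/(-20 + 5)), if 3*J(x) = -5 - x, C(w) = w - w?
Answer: 376/45 ≈ 8.3556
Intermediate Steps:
C(w) = 0
J(x) = -5/3 - x/3 (J(x) = (-5 - x)/3 = -5/3 - x/3)
188*((C(1) + J(-3))/(-20 + 5)) = 188*((0 + (-5/3 - ⅓*(-3)))/(-20 + 5)) = 188*((0 + (-5/3 + 1))/(-15)) = 188*((0 - ⅔)*(-1/15)) = 188*(-⅔*(-1/15)) = 188*(2/45) = 376/45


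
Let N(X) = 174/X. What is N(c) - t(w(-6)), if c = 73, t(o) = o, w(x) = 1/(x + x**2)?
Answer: 5147/2190 ≈ 2.3502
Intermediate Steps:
N(c) - t(w(-6)) = 174/73 - 1/((-6)*(1 - 6)) = 174*(1/73) - (-1)/(6*(-5)) = 174/73 - (-1)*(-1)/(6*5) = 174/73 - 1*1/30 = 174/73 - 1/30 = 5147/2190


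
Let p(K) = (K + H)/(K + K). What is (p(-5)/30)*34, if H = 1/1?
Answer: 34/75 ≈ 0.45333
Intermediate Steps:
H = 1
p(K) = (1 + K)/(2*K) (p(K) = (K + 1)/(K + K) = (1 + K)/((2*K)) = (1 + K)*(1/(2*K)) = (1 + K)/(2*K))
(p(-5)/30)*34 = (((½)*(1 - 5)/(-5))/30)*34 = (((½)*(-⅕)*(-4))*(1/30))*34 = ((⅖)*(1/30))*34 = (1/75)*34 = 34/75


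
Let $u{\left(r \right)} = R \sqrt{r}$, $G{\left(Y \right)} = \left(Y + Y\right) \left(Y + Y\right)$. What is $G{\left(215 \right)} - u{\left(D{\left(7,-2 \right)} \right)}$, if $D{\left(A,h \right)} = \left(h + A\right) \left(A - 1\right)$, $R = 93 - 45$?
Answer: $184900 - 48 \sqrt{30} \approx 1.8464 \cdot 10^{5}$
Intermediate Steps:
$R = 48$ ($R = 93 - 45 = 48$)
$D{\left(A,h \right)} = \left(-1 + A\right) \left(A + h\right)$ ($D{\left(A,h \right)} = \left(A + h\right) \left(-1 + A\right) = \left(-1 + A\right) \left(A + h\right)$)
$G{\left(Y \right)} = 4 Y^{2}$ ($G{\left(Y \right)} = 2 Y 2 Y = 4 Y^{2}$)
$u{\left(r \right)} = 48 \sqrt{r}$
$G{\left(215 \right)} - u{\left(D{\left(7,-2 \right)} \right)} = 4 \cdot 215^{2} - 48 \sqrt{7^{2} - 7 - -2 + 7 \left(-2\right)} = 4 \cdot 46225 - 48 \sqrt{49 - 7 + 2 - 14} = 184900 - 48 \sqrt{30}$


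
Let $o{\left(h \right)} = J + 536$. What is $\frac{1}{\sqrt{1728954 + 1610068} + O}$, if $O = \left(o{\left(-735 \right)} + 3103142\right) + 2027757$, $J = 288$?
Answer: $\frac{5131723}{26334577609707} - \frac{\sqrt{3339022}}{26334577609707} \approx 1.948 \cdot 10^{-7}$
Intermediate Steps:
$o{\left(h \right)} = 824$ ($o{\left(h \right)} = 288 + 536 = 824$)
$O = 5131723$ ($O = \left(824 + 3103142\right) + 2027757 = 3103966 + 2027757 = 5131723$)
$\frac{1}{\sqrt{1728954 + 1610068} + O} = \frac{1}{\sqrt{1728954 + 1610068} + 5131723} = \frac{1}{\sqrt{3339022} + 5131723} = \frac{1}{5131723 + \sqrt{3339022}}$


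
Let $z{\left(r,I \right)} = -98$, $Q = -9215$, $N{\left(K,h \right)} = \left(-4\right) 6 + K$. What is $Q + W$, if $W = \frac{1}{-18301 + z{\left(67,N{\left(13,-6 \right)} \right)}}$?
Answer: $- \frac{169546786}{18399} \approx -9215.0$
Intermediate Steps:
$N{\left(K,h \right)} = -24 + K$
$W = - \frac{1}{18399}$ ($W = \frac{1}{-18301 - 98} = \frac{1}{-18399} = - \frac{1}{18399} \approx -5.4351 \cdot 10^{-5}$)
$Q + W = -9215 - \frac{1}{18399} = - \frac{169546786}{18399}$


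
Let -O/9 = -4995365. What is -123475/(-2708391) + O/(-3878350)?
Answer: -3465306720091/300116806710 ≈ -11.547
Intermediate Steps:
O = 44958285 (O = -9*(-4995365) = 44958285)
-123475/(-2708391) + O/(-3878350) = -123475/(-2708391) + 44958285/(-3878350) = -123475*(-1/2708391) + 44958285*(-1/3878350) = 123475/2708391 - 8991657/775670 = -3465306720091/300116806710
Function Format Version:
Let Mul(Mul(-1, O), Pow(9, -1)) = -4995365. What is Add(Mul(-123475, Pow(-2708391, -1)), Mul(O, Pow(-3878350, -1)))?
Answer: Rational(-3465306720091, 300116806710) ≈ -11.547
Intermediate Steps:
O = 44958285 (O = Mul(-9, -4995365) = 44958285)
Add(Mul(-123475, Pow(-2708391, -1)), Mul(O, Pow(-3878350, -1))) = Add(Mul(-123475, Pow(-2708391, -1)), Mul(44958285, Pow(-3878350, -1))) = Add(Mul(-123475, Rational(-1, 2708391)), Mul(44958285, Rational(-1, 3878350))) = Add(Rational(123475, 2708391), Rational(-8991657, 775670)) = Rational(-3465306720091, 300116806710)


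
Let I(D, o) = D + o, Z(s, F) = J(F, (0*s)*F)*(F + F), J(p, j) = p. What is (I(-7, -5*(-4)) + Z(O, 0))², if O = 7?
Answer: 169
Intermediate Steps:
Z(s, F) = 2*F² (Z(s, F) = F*(F + F) = F*(2*F) = 2*F²)
(I(-7, -5*(-4)) + Z(O, 0))² = ((-7 - 5*(-4)) + 2*0²)² = ((-7 + 20) + 2*0)² = (13 + 0)² = 13² = 169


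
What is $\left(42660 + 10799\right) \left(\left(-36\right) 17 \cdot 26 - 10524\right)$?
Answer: $-1413242124$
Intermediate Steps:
$\left(42660 + 10799\right) \left(\left(-36\right) 17 \cdot 26 - 10524\right) = 53459 \left(\left(-612\right) 26 - 10524\right) = 53459 \left(-15912 - 10524\right) = 53459 \left(-26436\right) = -1413242124$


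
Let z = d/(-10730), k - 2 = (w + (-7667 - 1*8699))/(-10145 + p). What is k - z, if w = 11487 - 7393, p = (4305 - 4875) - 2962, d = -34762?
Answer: -25126447/73377105 ≈ -0.34243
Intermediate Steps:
p = -3532 (p = -570 - 2962 = -3532)
w = 4094
k = 39626/13677 (k = 2 + (4094 + (-7667 - 1*8699))/(-10145 - 3532) = 2 + (4094 + (-7667 - 8699))/(-13677) = 2 + (4094 - 16366)*(-1/13677) = 2 - 12272*(-1/13677) = 2 + 12272/13677 = 39626/13677 ≈ 2.8973)
z = 17381/5365 (z = -34762/(-10730) = -34762*(-1/10730) = 17381/5365 ≈ 3.2397)
k - z = 39626/13677 - 1*17381/5365 = 39626/13677 - 17381/5365 = -25126447/73377105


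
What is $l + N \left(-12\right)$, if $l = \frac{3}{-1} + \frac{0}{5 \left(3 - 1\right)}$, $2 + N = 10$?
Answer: $-99$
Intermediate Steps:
$N = 8$ ($N = -2 + 10 = 8$)
$l = -3$ ($l = 3 \left(-1\right) + \frac{0}{5 \cdot 2} = -3 + \frac{0}{10} = -3 + 0 \cdot \frac{1}{10} = -3 + 0 = -3$)
$l + N \left(-12\right) = -3 + 8 \left(-12\right) = -3 - 96 = -99$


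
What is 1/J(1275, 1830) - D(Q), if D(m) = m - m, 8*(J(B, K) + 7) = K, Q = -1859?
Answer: 4/887 ≈ 0.0045096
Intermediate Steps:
J(B, K) = -7 + K/8
D(m) = 0
1/J(1275, 1830) - D(Q) = 1/(-7 + (⅛)*1830) - 1*0 = 1/(-7 + 915/4) + 0 = 1/(887/4) + 0 = 4/887 + 0 = 4/887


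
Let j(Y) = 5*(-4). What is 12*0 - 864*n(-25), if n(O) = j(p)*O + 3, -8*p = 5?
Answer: -434592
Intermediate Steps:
p = -5/8 (p = -⅛*5 = -5/8 ≈ -0.62500)
j(Y) = -20
n(O) = 3 - 20*O (n(O) = -20*O + 3 = 3 - 20*O)
12*0 - 864*n(-25) = 12*0 - 864*(3 - 20*(-25)) = 0 - 864*(3 + 500) = 0 - 864*503 = 0 - 434592 = -434592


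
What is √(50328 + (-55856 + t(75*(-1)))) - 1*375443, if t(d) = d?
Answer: -375443 + I*√5603 ≈ -3.7544e+5 + 74.853*I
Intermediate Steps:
√(50328 + (-55856 + t(75*(-1)))) - 1*375443 = √(50328 + (-55856 + 75*(-1))) - 1*375443 = √(50328 + (-55856 - 75)) - 375443 = √(50328 - 55931) - 375443 = √(-5603) - 375443 = I*√5603 - 375443 = -375443 + I*√5603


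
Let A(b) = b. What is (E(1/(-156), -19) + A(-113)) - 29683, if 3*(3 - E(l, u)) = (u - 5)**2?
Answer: -29985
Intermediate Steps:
E(l, u) = 3 - (-5 + u)**2/3 (E(l, u) = 3 - (u - 5)**2/3 = 3 - (-5 + u)**2/3)
(E(1/(-156), -19) + A(-113)) - 29683 = ((3 - (-5 - 19)**2/3) - 113) - 29683 = ((3 - 1/3*(-24)**2) - 113) - 29683 = ((3 - 1/3*576) - 113) - 29683 = ((3 - 192) - 113) - 29683 = (-189 - 113) - 29683 = -302 - 29683 = -29985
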